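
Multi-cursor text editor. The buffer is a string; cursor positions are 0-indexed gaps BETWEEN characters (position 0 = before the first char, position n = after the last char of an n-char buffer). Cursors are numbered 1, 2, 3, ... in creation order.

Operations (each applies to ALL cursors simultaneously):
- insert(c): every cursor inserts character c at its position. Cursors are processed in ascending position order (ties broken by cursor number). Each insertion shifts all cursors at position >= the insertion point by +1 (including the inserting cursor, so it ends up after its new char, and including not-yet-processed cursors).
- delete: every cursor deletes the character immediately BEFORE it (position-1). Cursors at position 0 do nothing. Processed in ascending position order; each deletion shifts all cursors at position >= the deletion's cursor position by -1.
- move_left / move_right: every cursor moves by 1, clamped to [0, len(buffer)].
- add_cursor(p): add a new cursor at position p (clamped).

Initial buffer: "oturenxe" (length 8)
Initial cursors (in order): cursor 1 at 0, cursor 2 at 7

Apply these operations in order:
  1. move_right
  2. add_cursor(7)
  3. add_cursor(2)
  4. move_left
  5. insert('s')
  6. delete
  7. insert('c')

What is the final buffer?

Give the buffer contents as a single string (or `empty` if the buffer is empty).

After op 1 (move_right): buffer="oturenxe" (len 8), cursors c1@1 c2@8, authorship ........
After op 2 (add_cursor(7)): buffer="oturenxe" (len 8), cursors c1@1 c3@7 c2@8, authorship ........
After op 3 (add_cursor(2)): buffer="oturenxe" (len 8), cursors c1@1 c4@2 c3@7 c2@8, authorship ........
After op 4 (move_left): buffer="oturenxe" (len 8), cursors c1@0 c4@1 c3@6 c2@7, authorship ........
After op 5 (insert('s')): buffer="sosturensxse" (len 12), cursors c1@1 c4@3 c3@9 c2@11, authorship 1.4.....3.2.
After op 6 (delete): buffer="oturenxe" (len 8), cursors c1@0 c4@1 c3@6 c2@7, authorship ........
After op 7 (insert('c')): buffer="cocturencxce" (len 12), cursors c1@1 c4@3 c3@9 c2@11, authorship 1.4.....3.2.

Answer: cocturencxce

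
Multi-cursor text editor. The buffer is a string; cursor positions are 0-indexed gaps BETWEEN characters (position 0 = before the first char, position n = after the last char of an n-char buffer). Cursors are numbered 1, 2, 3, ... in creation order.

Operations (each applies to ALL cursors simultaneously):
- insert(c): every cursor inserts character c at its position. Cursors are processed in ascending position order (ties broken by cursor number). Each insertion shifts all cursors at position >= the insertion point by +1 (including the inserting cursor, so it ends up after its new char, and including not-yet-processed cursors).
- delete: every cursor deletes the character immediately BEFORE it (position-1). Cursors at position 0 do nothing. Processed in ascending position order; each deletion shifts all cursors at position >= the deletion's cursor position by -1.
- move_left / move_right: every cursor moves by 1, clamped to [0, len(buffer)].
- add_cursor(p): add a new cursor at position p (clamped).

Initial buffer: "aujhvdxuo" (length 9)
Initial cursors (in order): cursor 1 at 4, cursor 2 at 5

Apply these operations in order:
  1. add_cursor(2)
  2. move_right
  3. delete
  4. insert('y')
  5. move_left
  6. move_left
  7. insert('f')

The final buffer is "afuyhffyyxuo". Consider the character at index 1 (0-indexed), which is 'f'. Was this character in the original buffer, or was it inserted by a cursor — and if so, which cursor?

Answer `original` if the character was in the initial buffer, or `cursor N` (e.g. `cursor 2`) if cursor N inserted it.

After op 1 (add_cursor(2)): buffer="aujhvdxuo" (len 9), cursors c3@2 c1@4 c2@5, authorship .........
After op 2 (move_right): buffer="aujhvdxuo" (len 9), cursors c3@3 c1@5 c2@6, authorship .........
After op 3 (delete): buffer="auhxuo" (len 6), cursors c3@2 c1@3 c2@3, authorship ......
After op 4 (insert('y')): buffer="auyhyyxuo" (len 9), cursors c3@3 c1@6 c2@6, authorship ..3.12...
After op 5 (move_left): buffer="auyhyyxuo" (len 9), cursors c3@2 c1@5 c2@5, authorship ..3.12...
After op 6 (move_left): buffer="auyhyyxuo" (len 9), cursors c3@1 c1@4 c2@4, authorship ..3.12...
After op 7 (insert('f')): buffer="afuyhffyyxuo" (len 12), cursors c3@2 c1@7 c2@7, authorship .3.3.1212...
Authorship (.=original, N=cursor N): . 3 . 3 . 1 2 1 2 . . .
Index 1: author = 3

Answer: cursor 3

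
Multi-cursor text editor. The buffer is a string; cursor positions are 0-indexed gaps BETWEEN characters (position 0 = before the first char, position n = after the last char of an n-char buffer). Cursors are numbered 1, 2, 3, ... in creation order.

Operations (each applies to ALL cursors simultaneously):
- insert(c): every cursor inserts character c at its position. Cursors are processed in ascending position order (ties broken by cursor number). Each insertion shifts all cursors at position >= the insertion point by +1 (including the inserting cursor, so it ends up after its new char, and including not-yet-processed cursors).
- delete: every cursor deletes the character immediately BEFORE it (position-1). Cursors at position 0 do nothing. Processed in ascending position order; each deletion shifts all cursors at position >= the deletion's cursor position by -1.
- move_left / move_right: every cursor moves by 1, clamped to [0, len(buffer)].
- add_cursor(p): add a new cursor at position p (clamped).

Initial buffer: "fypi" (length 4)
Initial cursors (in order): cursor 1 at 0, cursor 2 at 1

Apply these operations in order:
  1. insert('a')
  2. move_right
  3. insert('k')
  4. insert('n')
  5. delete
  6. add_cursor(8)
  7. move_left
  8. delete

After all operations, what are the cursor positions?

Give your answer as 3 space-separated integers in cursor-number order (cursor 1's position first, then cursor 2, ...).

Answer: 1 3 4

Derivation:
After op 1 (insert('a')): buffer="afaypi" (len 6), cursors c1@1 c2@3, authorship 1.2...
After op 2 (move_right): buffer="afaypi" (len 6), cursors c1@2 c2@4, authorship 1.2...
After op 3 (insert('k')): buffer="afkaykpi" (len 8), cursors c1@3 c2@6, authorship 1.12.2..
After op 4 (insert('n')): buffer="afknayknpi" (len 10), cursors c1@4 c2@8, authorship 1.112.22..
After op 5 (delete): buffer="afkaykpi" (len 8), cursors c1@3 c2@6, authorship 1.12.2..
After op 6 (add_cursor(8)): buffer="afkaykpi" (len 8), cursors c1@3 c2@6 c3@8, authorship 1.12.2..
After op 7 (move_left): buffer="afkaykpi" (len 8), cursors c1@2 c2@5 c3@7, authorship 1.12.2..
After op 8 (delete): buffer="akaki" (len 5), cursors c1@1 c2@3 c3@4, authorship 1122.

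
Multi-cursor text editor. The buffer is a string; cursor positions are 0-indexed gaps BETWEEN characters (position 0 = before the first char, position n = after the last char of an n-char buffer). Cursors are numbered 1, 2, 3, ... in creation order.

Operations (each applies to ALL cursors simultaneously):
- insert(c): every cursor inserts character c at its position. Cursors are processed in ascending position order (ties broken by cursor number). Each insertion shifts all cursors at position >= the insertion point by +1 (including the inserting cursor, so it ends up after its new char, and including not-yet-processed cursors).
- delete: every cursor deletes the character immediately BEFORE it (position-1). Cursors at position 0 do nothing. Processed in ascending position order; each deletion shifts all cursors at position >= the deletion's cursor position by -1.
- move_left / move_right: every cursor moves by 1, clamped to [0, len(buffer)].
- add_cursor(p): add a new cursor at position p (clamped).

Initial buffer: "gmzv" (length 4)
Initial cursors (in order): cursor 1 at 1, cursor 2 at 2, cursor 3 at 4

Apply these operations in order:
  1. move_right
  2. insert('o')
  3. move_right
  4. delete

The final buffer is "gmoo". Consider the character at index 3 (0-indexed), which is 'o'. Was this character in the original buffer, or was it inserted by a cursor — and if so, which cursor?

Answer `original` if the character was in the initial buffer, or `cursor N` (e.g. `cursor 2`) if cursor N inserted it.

After op 1 (move_right): buffer="gmzv" (len 4), cursors c1@2 c2@3 c3@4, authorship ....
After op 2 (insert('o')): buffer="gmozovo" (len 7), cursors c1@3 c2@5 c3@7, authorship ..1.2.3
After op 3 (move_right): buffer="gmozovo" (len 7), cursors c1@4 c2@6 c3@7, authorship ..1.2.3
After op 4 (delete): buffer="gmoo" (len 4), cursors c1@3 c2@4 c3@4, authorship ..12
Authorship (.=original, N=cursor N): . . 1 2
Index 3: author = 2

Answer: cursor 2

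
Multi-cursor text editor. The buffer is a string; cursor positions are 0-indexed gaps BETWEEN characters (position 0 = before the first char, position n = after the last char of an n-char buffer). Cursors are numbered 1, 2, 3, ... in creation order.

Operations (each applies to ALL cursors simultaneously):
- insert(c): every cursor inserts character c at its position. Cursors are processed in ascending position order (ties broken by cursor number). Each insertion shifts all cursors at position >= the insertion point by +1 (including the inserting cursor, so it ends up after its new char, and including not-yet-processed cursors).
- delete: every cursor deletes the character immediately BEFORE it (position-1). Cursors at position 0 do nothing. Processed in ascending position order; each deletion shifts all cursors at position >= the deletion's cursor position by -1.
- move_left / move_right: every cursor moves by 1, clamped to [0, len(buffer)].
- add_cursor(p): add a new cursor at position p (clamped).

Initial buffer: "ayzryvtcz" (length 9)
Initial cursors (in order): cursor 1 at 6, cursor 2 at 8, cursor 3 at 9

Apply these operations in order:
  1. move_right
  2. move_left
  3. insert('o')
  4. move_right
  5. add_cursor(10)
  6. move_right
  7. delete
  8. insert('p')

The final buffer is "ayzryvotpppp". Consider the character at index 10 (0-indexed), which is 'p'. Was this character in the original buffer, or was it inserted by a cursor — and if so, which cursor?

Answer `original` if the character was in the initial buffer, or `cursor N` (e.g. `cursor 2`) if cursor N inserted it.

Answer: cursor 3

Derivation:
After op 1 (move_right): buffer="ayzryvtcz" (len 9), cursors c1@7 c2@9 c3@9, authorship .........
After op 2 (move_left): buffer="ayzryvtcz" (len 9), cursors c1@6 c2@8 c3@8, authorship .........
After op 3 (insert('o')): buffer="ayzryvotcooz" (len 12), cursors c1@7 c2@11 c3@11, authorship ......1..23.
After op 4 (move_right): buffer="ayzryvotcooz" (len 12), cursors c1@8 c2@12 c3@12, authorship ......1..23.
After op 5 (add_cursor(10)): buffer="ayzryvotcooz" (len 12), cursors c1@8 c4@10 c2@12 c3@12, authorship ......1..23.
After op 6 (move_right): buffer="ayzryvotcooz" (len 12), cursors c1@9 c4@11 c2@12 c3@12, authorship ......1..23.
After op 7 (delete): buffer="ayzryvot" (len 8), cursors c1@8 c2@8 c3@8 c4@8, authorship ......1.
After op 8 (insert('p')): buffer="ayzryvotpppp" (len 12), cursors c1@12 c2@12 c3@12 c4@12, authorship ......1.1234
Authorship (.=original, N=cursor N): . . . . . . 1 . 1 2 3 4
Index 10: author = 3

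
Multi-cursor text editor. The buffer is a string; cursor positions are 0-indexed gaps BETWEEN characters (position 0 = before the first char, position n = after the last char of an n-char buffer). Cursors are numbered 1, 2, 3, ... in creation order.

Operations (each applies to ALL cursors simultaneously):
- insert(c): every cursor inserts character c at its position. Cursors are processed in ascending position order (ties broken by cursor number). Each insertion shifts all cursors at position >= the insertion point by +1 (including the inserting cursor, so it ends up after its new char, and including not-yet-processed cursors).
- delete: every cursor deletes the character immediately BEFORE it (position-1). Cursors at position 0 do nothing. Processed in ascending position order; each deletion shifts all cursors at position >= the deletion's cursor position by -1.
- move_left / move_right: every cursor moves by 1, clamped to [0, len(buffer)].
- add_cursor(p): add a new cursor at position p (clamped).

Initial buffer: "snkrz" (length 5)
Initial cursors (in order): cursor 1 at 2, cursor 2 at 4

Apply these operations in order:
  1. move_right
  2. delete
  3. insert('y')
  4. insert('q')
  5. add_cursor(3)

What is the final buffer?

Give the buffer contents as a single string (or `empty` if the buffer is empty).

After op 1 (move_right): buffer="snkrz" (len 5), cursors c1@3 c2@5, authorship .....
After op 2 (delete): buffer="snr" (len 3), cursors c1@2 c2@3, authorship ...
After op 3 (insert('y')): buffer="snyry" (len 5), cursors c1@3 c2@5, authorship ..1.2
After op 4 (insert('q')): buffer="snyqryq" (len 7), cursors c1@4 c2@7, authorship ..11.22
After op 5 (add_cursor(3)): buffer="snyqryq" (len 7), cursors c3@3 c1@4 c2@7, authorship ..11.22

Answer: snyqryq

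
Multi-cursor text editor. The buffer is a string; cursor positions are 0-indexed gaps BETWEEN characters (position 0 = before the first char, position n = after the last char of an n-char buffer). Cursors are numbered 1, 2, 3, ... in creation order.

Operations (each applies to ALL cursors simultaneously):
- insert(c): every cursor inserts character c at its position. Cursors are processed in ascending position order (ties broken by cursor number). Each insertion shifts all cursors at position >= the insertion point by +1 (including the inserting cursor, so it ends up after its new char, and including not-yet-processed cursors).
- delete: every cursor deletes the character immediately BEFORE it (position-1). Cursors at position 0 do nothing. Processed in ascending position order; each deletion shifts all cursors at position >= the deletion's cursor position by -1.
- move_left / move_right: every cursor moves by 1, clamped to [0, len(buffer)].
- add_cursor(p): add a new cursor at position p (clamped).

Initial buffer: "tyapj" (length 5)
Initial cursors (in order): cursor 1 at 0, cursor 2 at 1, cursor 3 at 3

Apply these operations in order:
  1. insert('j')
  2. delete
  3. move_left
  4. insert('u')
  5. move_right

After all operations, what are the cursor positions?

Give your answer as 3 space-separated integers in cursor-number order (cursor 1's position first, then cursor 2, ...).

After op 1 (insert('j')): buffer="jtjyajpj" (len 8), cursors c1@1 c2@3 c3@6, authorship 1.2..3..
After op 2 (delete): buffer="tyapj" (len 5), cursors c1@0 c2@1 c3@3, authorship .....
After op 3 (move_left): buffer="tyapj" (len 5), cursors c1@0 c2@0 c3@2, authorship .....
After op 4 (insert('u')): buffer="uutyuapj" (len 8), cursors c1@2 c2@2 c3@5, authorship 12..3...
After op 5 (move_right): buffer="uutyuapj" (len 8), cursors c1@3 c2@3 c3@6, authorship 12..3...

Answer: 3 3 6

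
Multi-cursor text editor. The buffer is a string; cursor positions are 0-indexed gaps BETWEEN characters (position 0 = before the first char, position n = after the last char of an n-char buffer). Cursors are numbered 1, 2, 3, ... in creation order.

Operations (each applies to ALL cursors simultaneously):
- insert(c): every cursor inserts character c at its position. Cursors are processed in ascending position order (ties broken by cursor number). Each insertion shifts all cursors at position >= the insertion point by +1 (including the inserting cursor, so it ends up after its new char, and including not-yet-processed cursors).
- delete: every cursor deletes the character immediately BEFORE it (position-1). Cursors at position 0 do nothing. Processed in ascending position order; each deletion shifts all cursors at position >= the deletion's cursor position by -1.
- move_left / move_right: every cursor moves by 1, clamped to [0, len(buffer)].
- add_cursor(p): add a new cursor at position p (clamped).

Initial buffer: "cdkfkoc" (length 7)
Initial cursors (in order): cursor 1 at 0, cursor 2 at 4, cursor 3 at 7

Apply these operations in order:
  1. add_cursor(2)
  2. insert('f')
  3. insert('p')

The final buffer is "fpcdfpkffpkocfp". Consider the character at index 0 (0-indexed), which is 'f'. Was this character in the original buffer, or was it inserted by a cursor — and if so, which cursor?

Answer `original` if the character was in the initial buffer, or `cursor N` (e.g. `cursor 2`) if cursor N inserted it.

After op 1 (add_cursor(2)): buffer="cdkfkoc" (len 7), cursors c1@0 c4@2 c2@4 c3@7, authorship .......
After op 2 (insert('f')): buffer="fcdfkffkocf" (len 11), cursors c1@1 c4@4 c2@7 c3@11, authorship 1..4..2...3
After op 3 (insert('p')): buffer="fpcdfpkffpkocfp" (len 15), cursors c1@2 c4@6 c2@10 c3@15, authorship 11..44..22...33
Authorship (.=original, N=cursor N): 1 1 . . 4 4 . . 2 2 . . . 3 3
Index 0: author = 1

Answer: cursor 1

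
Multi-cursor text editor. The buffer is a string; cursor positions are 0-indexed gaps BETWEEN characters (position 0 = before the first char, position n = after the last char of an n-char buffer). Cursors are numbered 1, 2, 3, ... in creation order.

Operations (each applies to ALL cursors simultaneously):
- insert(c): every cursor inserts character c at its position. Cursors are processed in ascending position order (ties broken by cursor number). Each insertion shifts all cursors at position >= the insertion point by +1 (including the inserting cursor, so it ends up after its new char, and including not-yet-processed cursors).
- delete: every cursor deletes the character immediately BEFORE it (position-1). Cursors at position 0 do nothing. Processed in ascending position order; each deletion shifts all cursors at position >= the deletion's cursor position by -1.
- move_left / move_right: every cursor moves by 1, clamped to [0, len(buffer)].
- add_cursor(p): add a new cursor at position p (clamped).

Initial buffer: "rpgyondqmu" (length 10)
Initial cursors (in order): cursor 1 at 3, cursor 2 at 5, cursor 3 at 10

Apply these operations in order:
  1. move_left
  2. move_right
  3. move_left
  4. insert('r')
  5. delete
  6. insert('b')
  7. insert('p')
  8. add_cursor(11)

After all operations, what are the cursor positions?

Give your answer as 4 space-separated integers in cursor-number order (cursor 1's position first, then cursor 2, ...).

Answer: 4 8 15 11

Derivation:
After op 1 (move_left): buffer="rpgyondqmu" (len 10), cursors c1@2 c2@4 c3@9, authorship ..........
After op 2 (move_right): buffer="rpgyondqmu" (len 10), cursors c1@3 c2@5 c3@10, authorship ..........
After op 3 (move_left): buffer="rpgyondqmu" (len 10), cursors c1@2 c2@4 c3@9, authorship ..........
After op 4 (insert('r')): buffer="rprgyrondqmru" (len 13), cursors c1@3 c2@6 c3@12, authorship ..1..2.....3.
After op 5 (delete): buffer="rpgyondqmu" (len 10), cursors c1@2 c2@4 c3@9, authorship ..........
After op 6 (insert('b')): buffer="rpbgybondqmbu" (len 13), cursors c1@3 c2@6 c3@12, authorship ..1..2.....3.
After op 7 (insert('p')): buffer="rpbpgybpondqmbpu" (len 16), cursors c1@4 c2@8 c3@15, authorship ..11..22.....33.
After op 8 (add_cursor(11)): buffer="rpbpgybpondqmbpu" (len 16), cursors c1@4 c2@8 c4@11 c3@15, authorship ..11..22.....33.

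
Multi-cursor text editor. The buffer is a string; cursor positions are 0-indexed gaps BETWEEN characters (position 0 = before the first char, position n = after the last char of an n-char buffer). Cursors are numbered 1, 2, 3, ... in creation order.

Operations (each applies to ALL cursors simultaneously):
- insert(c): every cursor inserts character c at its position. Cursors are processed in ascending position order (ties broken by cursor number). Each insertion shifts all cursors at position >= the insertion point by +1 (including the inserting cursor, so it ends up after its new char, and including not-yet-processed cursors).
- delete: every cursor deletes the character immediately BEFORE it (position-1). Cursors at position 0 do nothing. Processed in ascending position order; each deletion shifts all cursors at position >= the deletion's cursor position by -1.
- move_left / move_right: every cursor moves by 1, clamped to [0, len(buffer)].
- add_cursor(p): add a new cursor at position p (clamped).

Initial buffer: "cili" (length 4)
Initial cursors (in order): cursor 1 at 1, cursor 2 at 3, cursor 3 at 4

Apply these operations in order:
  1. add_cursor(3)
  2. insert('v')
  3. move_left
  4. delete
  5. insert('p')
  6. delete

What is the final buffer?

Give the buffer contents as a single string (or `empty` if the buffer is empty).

After op 1 (add_cursor(3)): buffer="cili" (len 4), cursors c1@1 c2@3 c4@3 c3@4, authorship ....
After op 2 (insert('v')): buffer="cvilvviv" (len 8), cursors c1@2 c2@6 c4@6 c3@8, authorship .1..24.3
After op 3 (move_left): buffer="cvilvviv" (len 8), cursors c1@1 c2@5 c4@5 c3@7, authorship .1..24.3
After op 4 (delete): buffer="vivv" (len 4), cursors c1@0 c2@2 c4@2 c3@3, authorship 1.43
After op 5 (insert('p')): buffer="pvippvpv" (len 8), cursors c1@1 c2@5 c4@5 c3@7, authorship 11.24433
After op 6 (delete): buffer="vivv" (len 4), cursors c1@0 c2@2 c4@2 c3@3, authorship 1.43

Answer: vivv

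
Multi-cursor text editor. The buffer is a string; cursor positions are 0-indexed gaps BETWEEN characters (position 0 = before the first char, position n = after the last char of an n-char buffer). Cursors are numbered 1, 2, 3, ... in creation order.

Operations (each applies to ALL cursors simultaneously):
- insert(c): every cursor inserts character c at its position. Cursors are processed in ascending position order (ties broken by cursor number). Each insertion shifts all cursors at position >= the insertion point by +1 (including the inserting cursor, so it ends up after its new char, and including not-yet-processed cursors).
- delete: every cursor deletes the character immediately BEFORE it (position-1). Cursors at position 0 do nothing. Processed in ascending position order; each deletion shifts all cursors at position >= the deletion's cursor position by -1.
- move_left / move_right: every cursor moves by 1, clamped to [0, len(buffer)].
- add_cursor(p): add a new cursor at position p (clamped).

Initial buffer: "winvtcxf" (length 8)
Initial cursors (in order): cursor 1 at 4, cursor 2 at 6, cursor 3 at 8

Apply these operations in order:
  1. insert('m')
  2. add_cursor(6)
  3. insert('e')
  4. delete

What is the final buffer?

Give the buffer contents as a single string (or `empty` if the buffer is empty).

After op 1 (insert('m')): buffer="winvmtcmxfm" (len 11), cursors c1@5 c2@8 c3@11, authorship ....1..2..3
After op 2 (add_cursor(6)): buffer="winvmtcmxfm" (len 11), cursors c1@5 c4@6 c2@8 c3@11, authorship ....1..2..3
After op 3 (insert('e')): buffer="winvmetecmexfme" (len 15), cursors c1@6 c4@8 c2@11 c3@15, authorship ....11.4.22..33
After op 4 (delete): buffer="winvmtcmxfm" (len 11), cursors c1@5 c4@6 c2@8 c3@11, authorship ....1..2..3

Answer: winvmtcmxfm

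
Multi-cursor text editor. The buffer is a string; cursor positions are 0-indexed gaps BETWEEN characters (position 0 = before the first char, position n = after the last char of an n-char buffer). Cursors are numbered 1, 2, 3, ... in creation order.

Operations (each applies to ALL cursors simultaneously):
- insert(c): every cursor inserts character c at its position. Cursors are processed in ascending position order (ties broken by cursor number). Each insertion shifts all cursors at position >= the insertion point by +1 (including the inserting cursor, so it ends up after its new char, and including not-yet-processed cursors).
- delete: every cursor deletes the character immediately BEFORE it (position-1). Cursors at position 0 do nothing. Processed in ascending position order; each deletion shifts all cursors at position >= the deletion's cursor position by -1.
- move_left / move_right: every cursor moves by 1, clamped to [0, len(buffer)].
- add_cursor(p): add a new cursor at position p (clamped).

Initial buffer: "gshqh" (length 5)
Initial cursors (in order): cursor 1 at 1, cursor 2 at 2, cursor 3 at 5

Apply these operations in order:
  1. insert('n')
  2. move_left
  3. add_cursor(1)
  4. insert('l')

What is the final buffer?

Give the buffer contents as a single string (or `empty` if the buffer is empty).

Answer: gllnslnhqhln

Derivation:
After op 1 (insert('n')): buffer="gnsnhqhn" (len 8), cursors c1@2 c2@4 c3@8, authorship .1.2...3
After op 2 (move_left): buffer="gnsnhqhn" (len 8), cursors c1@1 c2@3 c3@7, authorship .1.2...3
After op 3 (add_cursor(1)): buffer="gnsnhqhn" (len 8), cursors c1@1 c4@1 c2@3 c3@7, authorship .1.2...3
After op 4 (insert('l')): buffer="gllnslnhqhln" (len 12), cursors c1@3 c4@3 c2@6 c3@11, authorship .141.22...33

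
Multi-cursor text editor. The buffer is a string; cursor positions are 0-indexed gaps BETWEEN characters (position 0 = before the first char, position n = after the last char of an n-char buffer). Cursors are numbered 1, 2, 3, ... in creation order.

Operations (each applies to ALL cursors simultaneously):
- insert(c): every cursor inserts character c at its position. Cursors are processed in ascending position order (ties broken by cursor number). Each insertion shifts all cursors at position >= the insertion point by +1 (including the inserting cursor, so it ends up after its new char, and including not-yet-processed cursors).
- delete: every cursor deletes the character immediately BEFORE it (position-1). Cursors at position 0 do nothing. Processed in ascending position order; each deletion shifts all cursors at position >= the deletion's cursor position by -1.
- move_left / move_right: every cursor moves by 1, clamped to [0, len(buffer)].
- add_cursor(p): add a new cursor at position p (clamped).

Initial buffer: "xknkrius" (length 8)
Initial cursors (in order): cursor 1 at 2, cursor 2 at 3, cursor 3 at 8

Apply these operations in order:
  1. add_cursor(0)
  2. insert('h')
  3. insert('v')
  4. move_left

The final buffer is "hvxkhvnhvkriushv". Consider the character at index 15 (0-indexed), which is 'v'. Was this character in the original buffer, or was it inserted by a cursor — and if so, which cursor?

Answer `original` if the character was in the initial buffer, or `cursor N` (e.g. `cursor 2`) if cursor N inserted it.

Answer: cursor 3

Derivation:
After op 1 (add_cursor(0)): buffer="xknkrius" (len 8), cursors c4@0 c1@2 c2@3 c3@8, authorship ........
After op 2 (insert('h')): buffer="hxkhnhkriush" (len 12), cursors c4@1 c1@4 c2@6 c3@12, authorship 4..1.2.....3
After op 3 (insert('v')): buffer="hvxkhvnhvkriushv" (len 16), cursors c4@2 c1@6 c2@9 c3@16, authorship 44..11.22.....33
After op 4 (move_left): buffer="hvxkhvnhvkriushv" (len 16), cursors c4@1 c1@5 c2@8 c3@15, authorship 44..11.22.....33
Authorship (.=original, N=cursor N): 4 4 . . 1 1 . 2 2 . . . . . 3 3
Index 15: author = 3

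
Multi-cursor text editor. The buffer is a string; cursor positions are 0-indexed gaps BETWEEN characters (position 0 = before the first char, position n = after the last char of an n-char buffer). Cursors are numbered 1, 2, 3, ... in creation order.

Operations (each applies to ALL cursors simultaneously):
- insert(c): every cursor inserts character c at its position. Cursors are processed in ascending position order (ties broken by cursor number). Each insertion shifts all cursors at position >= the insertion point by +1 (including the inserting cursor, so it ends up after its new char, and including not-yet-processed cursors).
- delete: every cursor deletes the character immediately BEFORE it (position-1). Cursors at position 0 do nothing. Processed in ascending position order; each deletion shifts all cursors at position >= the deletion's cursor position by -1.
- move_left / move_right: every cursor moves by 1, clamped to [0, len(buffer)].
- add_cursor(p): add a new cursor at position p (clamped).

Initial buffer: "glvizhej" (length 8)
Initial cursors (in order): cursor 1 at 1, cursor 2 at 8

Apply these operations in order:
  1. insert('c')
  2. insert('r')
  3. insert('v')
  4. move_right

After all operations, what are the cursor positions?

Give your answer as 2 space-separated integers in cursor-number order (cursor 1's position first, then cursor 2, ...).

After op 1 (insert('c')): buffer="gclvizhejc" (len 10), cursors c1@2 c2@10, authorship .1.......2
After op 2 (insert('r')): buffer="gcrlvizhejcr" (len 12), cursors c1@3 c2@12, authorship .11.......22
After op 3 (insert('v')): buffer="gcrvlvizhejcrv" (len 14), cursors c1@4 c2@14, authorship .111.......222
After op 4 (move_right): buffer="gcrvlvizhejcrv" (len 14), cursors c1@5 c2@14, authorship .111.......222

Answer: 5 14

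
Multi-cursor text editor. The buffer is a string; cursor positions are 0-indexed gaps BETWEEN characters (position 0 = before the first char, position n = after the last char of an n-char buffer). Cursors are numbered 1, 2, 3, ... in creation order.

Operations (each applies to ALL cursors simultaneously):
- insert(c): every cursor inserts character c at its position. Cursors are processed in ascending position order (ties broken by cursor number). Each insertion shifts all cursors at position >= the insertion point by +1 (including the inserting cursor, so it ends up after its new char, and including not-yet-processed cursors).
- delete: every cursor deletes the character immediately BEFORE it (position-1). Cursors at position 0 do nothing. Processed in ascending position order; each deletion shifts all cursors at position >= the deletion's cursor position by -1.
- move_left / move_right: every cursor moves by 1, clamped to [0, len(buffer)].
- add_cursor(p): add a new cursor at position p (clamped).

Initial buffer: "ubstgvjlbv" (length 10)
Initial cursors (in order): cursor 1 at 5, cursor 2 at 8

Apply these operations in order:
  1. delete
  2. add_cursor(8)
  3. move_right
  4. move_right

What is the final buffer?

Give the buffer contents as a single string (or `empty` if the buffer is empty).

After op 1 (delete): buffer="ubstvjbv" (len 8), cursors c1@4 c2@6, authorship ........
After op 2 (add_cursor(8)): buffer="ubstvjbv" (len 8), cursors c1@4 c2@6 c3@8, authorship ........
After op 3 (move_right): buffer="ubstvjbv" (len 8), cursors c1@5 c2@7 c3@8, authorship ........
After op 4 (move_right): buffer="ubstvjbv" (len 8), cursors c1@6 c2@8 c3@8, authorship ........

Answer: ubstvjbv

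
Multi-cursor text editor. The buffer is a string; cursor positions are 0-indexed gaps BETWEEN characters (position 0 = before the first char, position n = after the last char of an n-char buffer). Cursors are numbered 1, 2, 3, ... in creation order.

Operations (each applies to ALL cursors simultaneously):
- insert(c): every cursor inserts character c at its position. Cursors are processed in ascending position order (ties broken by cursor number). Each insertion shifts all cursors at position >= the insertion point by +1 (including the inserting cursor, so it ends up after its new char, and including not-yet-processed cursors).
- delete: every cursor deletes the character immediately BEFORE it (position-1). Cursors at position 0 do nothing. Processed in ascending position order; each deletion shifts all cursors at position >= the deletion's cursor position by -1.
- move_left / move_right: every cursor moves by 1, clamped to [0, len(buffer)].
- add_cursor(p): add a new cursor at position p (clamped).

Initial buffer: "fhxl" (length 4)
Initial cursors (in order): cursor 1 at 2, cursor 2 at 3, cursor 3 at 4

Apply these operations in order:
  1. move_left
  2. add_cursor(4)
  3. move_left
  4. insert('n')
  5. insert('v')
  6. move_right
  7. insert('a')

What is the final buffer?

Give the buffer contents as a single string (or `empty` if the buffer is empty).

Answer: nvfanvhanvxanvla

Derivation:
After op 1 (move_left): buffer="fhxl" (len 4), cursors c1@1 c2@2 c3@3, authorship ....
After op 2 (add_cursor(4)): buffer="fhxl" (len 4), cursors c1@1 c2@2 c3@3 c4@4, authorship ....
After op 3 (move_left): buffer="fhxl" (len 4), cursors c1@0 c2@1 c3@2 c4@3, authorship ....
After op 4 (insert('n')): buffer="nfnhnxnl" (len 8), cursors c1@1 c2@3 c3@5 c4@7, authorship 1.2.3.4.
After op 5 (insert('v')): buffer="nvfnvhnvxnvl" (len 12), cursors c1@2 c2@5 c3@8 c4@11, authorship 11.22.33.44.
After op 6 (move_right): buffer="nvfnvhnvxnvl" (len 12), cursors c1@3 c2@6 c3@9 c4@12, authorship 11.22.33.44.
After op 7 (insert('a')): buffer="nvfanvhanvxanvla" (len 16), cursors c1@4 c2@8 c3@12 c4@16, authorship 11.122.233.344.4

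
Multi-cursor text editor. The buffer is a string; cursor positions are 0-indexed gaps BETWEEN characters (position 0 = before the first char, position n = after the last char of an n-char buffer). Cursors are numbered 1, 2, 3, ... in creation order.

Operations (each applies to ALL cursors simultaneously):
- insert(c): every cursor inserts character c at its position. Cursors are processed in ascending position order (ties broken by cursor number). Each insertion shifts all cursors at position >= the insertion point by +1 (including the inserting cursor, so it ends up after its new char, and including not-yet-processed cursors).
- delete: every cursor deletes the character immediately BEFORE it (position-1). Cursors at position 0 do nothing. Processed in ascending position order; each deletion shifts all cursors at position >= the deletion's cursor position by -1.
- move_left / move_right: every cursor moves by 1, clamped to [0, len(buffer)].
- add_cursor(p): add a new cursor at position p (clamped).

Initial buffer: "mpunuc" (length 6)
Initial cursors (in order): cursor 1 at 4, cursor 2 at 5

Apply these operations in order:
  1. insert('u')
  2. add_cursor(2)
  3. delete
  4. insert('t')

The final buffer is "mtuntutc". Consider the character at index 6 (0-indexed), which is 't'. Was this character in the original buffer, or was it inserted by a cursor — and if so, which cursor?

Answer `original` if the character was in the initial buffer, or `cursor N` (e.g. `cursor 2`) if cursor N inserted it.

After op 1 (insert('u')): buffer="mpunuuuc" (len 8), cursors c1@5 c2@7, authorship ....1.2.
After op 2 (add_cursor(2)): buffer="mpunuuuc" (len 8), cursors c3@2 c1@5 c2@7, authorship ....1.2.
After op 3 (delete): buffer="munuc" (len 5), cursors c3@1 c1@3 c2@4, authorship .....
After op 4 (insert('t')): buffer="mtuntutc" (len 8), cursors c3@2 c1@5 c2@7, authorship .3..1.2.
Authorship (.=original, N=cursor N): . 3 . . 1 . 2 .
Index 6: author = 2

Answer: cursor 2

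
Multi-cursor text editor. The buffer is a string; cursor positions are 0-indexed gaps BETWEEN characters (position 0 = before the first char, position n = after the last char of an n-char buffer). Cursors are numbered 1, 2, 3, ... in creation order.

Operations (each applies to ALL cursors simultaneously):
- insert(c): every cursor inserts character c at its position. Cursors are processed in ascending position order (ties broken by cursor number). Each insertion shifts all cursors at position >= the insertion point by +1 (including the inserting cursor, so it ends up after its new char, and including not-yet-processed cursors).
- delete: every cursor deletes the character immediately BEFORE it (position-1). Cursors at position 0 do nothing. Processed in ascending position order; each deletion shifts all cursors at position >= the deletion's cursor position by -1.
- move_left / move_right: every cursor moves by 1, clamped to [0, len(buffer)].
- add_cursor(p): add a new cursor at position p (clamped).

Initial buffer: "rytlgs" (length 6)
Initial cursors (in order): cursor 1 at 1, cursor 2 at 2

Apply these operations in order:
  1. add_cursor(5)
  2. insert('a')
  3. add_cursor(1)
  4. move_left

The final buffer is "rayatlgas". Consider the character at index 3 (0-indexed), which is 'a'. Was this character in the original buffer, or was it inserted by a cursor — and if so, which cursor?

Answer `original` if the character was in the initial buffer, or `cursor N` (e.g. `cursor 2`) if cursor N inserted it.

After op 1 (add_cursor(5)): buffer="rytlgs" (len 6), cursors c1@1 c2@2 c3@5, authorship ......
After op 2 (insert('a')): buffer="rayatlgas" (len 9), cursors c1@2 c2@4 c3@8, authorship .1.2...3.
After op 3 (add_cursor(1)): buffer="rayatlgas" (len 9), cursors c4@1 c1@2 c2@4 c3@8, authorship .1.2...3.
After op 4 (move_left): buffer="rayatlgas" (len 9), cursors c4@0 c1@1 c2@3 c3@7, authorship .1.2...3.
Authorship (.=original, N=cursor N): . 1 . 2 . . . 3 .
Index 3: author = 2

Answer: cursor 2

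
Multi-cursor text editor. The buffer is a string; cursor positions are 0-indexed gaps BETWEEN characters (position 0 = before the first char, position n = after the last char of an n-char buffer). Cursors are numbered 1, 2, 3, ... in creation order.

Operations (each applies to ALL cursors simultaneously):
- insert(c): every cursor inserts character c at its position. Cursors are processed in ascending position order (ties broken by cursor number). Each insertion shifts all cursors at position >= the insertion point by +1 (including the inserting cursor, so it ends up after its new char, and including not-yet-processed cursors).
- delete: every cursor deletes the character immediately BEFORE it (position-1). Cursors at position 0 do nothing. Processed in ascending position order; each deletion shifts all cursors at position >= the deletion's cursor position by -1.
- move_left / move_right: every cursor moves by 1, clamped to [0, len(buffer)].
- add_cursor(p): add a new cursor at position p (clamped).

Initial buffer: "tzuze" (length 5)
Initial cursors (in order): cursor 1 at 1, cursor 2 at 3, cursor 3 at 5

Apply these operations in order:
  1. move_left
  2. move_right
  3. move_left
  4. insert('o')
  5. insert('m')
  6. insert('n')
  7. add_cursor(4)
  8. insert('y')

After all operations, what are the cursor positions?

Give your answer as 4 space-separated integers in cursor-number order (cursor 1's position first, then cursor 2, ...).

Answer: 4 11 17 6

Derivation:
After op 1 (move_left): buffer="tzuze" (len 5), cursors c1@0 c2@2 c3@4, authorship .....
After op 2 (move_right): buffer="tzuze" (len 5), cursors c1@1 c2@3 c3@5, authorship .....
After op 3 (move_left): buffer="tzuze" (len 5), cursors c1@0 c2@2 c3@4, authorship .....
After op 4 (insert('o')): buffer="otzouzoe" (len 8), cursors c1@1 c2@4 c3@7, authorship 1..2..3.
After op 5 (insert('m')): buffer="omtzomuzome" (len 11), cursors c1@2 c2@6 c3@10, authorship 11..22..33.
After op 6 (insert('n')): buffer="omntzomnuzomne" (len 14), cursors c1@3 c2@8 c3@13, authorship 111..222..333.
After op 7 (add_cursor(4)): buffer="omntzomnuzomne" (len 14), cursors c1@3 c4@4 c2@8 c3@13, authorship 111..222..333.
After op 8 (insert('y')): buffer="omnytyzomnyuzomnye" (len 18), cursors c1@4 c4@6 c2@11 c3@17, authorship 1111.4.2222..3333.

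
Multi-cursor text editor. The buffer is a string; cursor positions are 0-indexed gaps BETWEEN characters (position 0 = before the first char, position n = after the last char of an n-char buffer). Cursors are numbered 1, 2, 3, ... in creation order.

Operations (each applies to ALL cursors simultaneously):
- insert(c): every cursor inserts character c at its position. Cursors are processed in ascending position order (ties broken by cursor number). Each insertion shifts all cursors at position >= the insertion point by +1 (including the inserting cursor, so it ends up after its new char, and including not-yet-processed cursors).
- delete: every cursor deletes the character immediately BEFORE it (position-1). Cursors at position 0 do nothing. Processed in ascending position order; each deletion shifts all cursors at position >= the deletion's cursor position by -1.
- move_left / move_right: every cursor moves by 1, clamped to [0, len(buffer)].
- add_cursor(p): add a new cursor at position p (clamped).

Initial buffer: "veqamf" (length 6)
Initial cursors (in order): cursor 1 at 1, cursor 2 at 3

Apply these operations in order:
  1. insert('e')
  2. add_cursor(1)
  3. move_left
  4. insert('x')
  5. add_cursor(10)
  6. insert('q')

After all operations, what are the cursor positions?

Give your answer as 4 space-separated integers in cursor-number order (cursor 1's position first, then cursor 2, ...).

Answer: 5 10 2 14

Derivation:
After op 1 (insert('e')): buffer="veeqeamf" (len 8), cursors c1@2 c2@5, authorship .1..2...
After op 2 (add_cursor(1)): buffer="veeqeamf" (len 8), cursors c3@1 c1@2 c2@5, authorship .1..2...
After op 3 (move_left): buffer="veeqeamf" (len 8), cursors c3@0 c1@1 c2@4, authorship .1..2...
After op 4 (insert('x')): buffer="xvxeeqxeamf" (len 11), cursors c3@1 c1@3 c2@7, authorship 3.11..22...
After op 5 (add_cursor(10)): buffer="xvxeeqxeamf" (len 11), cursors c3@1 c1@3 c2@7 c4@10, authorship 3.11..22...
After op 6 (insert('q')): buffer="xqvxqeeqxqeamqf" (len 15), cursors c3@2 c1@5 c2@10 c4@14, authorship 33.111..222..4.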